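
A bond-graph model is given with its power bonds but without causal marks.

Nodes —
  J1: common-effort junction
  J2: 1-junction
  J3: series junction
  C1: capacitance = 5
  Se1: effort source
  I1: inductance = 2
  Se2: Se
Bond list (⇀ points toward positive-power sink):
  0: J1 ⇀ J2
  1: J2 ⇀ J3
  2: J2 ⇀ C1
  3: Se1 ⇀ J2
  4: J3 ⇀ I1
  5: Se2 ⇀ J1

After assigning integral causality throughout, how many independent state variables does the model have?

2  (C1, I1 all integral)

bond 3 →J2  (source Se1 imposes e)
bond 5 →J1  (source Se2 imposes e)
bond 0 →J2  (J1: bond 5 brought effort, rest push out)
bond 2 →J2  (C1: C, integral causality)
bond 1 →J3  (J2: last free bond brings flow in)
bond 4 →I1  (only one flow-in slot at J3)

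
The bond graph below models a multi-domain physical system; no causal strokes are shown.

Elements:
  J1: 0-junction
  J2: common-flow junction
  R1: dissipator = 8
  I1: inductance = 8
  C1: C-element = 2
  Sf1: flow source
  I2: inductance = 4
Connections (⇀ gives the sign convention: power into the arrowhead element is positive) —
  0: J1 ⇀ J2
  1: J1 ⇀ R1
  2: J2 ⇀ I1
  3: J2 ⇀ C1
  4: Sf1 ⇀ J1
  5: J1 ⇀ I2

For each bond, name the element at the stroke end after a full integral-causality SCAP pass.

bond 4 stroke at Sf1  (source Sf1 imposes f)
bond 2 stroke at I1  (prefer integral on I1)
bond 0 stroke at J2  (1-jn J2 has f-setter on 2)
bond 3 stroke at J2  (common-f at J2 fixed by 2)
bond 5 stroke at I2  (I2: I, integral causality)
bond 1 stroke at J1  (J1: last free bond brings effort in)

bond 0 stroke→J2
bond 1 stroke→J1
bond 2 stroke→I1
bond 3 stroke→J2
bond 4 stroke→Sf1
bond 5 stroke→I2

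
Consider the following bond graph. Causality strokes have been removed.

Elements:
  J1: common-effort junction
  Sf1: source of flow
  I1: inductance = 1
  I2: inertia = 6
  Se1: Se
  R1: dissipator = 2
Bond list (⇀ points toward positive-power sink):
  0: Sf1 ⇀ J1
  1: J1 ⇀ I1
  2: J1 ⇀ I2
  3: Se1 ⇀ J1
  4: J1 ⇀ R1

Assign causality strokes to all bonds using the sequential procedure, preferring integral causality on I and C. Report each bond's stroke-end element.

bond 0 stroke→Sf1  (Sf1 (Sf) sets flow on bond)
bond 3 stroke→J1  (source Se1 imposes e)
bond 1 stroke→I1  (common-e at J1 fixed by 3)
bond 2 stroke→I2  (J1 effort already set via bond 3)
bond 4 stroke→R1  (0-jn J1 has e-setter on 3)

β0 |Sf1
β1 |I1
β2 |I2
β3 |J1
β4 |R1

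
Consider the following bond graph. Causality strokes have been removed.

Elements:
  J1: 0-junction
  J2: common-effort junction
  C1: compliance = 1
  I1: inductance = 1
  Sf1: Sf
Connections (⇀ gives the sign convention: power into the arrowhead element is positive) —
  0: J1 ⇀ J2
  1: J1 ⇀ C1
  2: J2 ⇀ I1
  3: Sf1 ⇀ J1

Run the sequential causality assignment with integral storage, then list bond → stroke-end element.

bond 3 stroke at Sf1  (Sf1 (Sf) sets flow on bond)
bond 1 stroke at J1  (C1: C, integral causality)
bond 0 stroke at J2  (common-e at J1 fixed by 1)
bond 2 stroke at I1  (common-e at J2 fixed by 0)

#0 stroke at J2
#1 stroke at J1
#2 stroke at I1
#3 stroke at Sf1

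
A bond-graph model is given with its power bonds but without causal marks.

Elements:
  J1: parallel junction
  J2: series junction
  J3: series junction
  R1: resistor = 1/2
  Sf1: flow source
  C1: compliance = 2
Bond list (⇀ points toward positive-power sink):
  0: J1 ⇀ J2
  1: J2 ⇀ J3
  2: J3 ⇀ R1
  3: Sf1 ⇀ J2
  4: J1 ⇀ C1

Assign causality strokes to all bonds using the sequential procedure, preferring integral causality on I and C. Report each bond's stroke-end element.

β3 →Sf1  (Sf1 fixes flow; stroke at Sf1)
β0 →J2  (common-f at J2 fixed by 3)
β1 →J2  (common-f at J2 fixed by 3)
β2 →J3  (J3: bond 1 brought flow, rest push out)
β4 →J1  (only one effort-in slot at J1)

#0 stroke at J2
#1 stroke at J2
#2 stroke at J3
#3 stroke at Sf1
#4 stroke at J1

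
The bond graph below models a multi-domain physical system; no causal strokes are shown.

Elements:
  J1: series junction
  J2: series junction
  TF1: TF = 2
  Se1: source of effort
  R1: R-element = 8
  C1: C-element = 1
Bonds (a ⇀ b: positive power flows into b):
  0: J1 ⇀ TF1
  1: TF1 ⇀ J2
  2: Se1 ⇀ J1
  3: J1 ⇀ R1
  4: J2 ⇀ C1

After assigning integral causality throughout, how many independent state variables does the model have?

1  (C1 all integral)

bond 2 stroke→J1  (Se1 (Se) sets effort on bond)
bond 4 stroke→J2  (C1 outputs effort q/C1)
bond 1 stroke→TF1  (J2 needs exactly one f-in)
bond 0 stroke→J1  (through TF1, causality passes straight; one stroke at TF1)
bond 3 stroke→R1  (J1 needs exactly one f-in)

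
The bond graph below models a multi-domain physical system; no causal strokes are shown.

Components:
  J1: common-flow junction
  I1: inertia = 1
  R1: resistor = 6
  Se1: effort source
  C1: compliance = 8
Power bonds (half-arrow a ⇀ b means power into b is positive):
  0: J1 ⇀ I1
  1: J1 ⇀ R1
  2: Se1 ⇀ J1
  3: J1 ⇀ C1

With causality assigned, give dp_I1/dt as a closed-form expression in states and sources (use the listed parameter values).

β2 stroke→J1  (Se1 (Se) sets effort on bond)
β0 stroke→I1  (I1: I, integral causality)
β1 stroke→J1  (1-jn J1 has f-setter on 0)
β3 stroke→J1  (J1: bond 0 brought flow, rest push out)

dp_I1/dt = E_Se1 - 6*p_I1 - q_C1/8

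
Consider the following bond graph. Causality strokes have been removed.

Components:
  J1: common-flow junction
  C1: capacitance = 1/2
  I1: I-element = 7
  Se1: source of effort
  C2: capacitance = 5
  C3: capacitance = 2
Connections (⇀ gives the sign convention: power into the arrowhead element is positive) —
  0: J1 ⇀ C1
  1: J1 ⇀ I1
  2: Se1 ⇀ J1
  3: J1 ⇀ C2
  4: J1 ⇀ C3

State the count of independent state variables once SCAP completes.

4  (C1, C2, C3, I1 all integral)

β2 |J1  (Se1 (Se) sets effort on bond)
β0 |J1  (C1: C, integral causality)
β1 |I1  (I1: I, integral causality)
β3 |J1  (J1 flow already set via bond 1)
β4 |J1  (J1 flow already set via bond 1)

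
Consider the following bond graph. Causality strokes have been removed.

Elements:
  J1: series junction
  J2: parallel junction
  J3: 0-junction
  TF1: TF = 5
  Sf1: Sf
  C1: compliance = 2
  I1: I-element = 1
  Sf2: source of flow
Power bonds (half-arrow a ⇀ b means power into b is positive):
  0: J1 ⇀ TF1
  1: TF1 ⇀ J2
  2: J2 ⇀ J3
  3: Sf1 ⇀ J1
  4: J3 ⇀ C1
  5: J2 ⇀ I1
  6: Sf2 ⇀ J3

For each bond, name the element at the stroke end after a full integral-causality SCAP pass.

β3 |Sf1  (Sf1 fixes flow; stroke at Sf1)
β6 |Sf2  (Sf2 fixes flow; stroke at Sf2)
β0 |J1  (J1: bond 3 brought flow, rest push out)
β1 |TF1  (TF TF1: opposite of bond 0)
β4 |J3  (C1: C, integral causality)
β2 |J2  (J3: bond 4 brought effort, rest push out)
β5 |I1  (J2: bond 2 brought effort, rest push out)

bond 0 stroke→J1
bond 1 stroke→TF1
bond 2 stroke→J2
bond 3 stroke→Sf1
bond 4 stroke→J3
bond 5 stroke→I1
bond 6 stroke→Sf2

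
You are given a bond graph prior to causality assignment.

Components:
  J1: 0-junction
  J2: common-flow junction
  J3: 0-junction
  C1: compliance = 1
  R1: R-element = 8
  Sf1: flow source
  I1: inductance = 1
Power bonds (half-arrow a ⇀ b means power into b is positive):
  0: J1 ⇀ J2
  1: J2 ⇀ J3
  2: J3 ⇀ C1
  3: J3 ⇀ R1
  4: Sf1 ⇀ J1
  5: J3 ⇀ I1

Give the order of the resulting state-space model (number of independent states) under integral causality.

2  (C1, I1 all integral)

β4 →Sf1  (source Sf1 imposes f)
β0 →J1  (only one effort-in slot at J1)
β1 →J2  (1-jn J2 has f-setter on 0)
β2 →J3  (C1: C, integral causality)
β3 →R1  (J3 effort already set via bond 2)
β5 →I1  (0-jn J3 has e-setter on 2)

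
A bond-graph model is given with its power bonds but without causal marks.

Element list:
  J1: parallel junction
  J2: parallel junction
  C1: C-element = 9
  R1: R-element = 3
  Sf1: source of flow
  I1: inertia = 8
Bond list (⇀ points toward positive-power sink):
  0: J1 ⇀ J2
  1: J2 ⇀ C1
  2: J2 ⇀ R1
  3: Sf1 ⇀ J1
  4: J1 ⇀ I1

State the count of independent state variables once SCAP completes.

b3 stroke→Sf1  (Sf1: flow source, stroke at near end)
b1 stroke→J2  (C1: C, integral causality)
b0 stroke→J1  (J2: bond 1 brought effort, rest push out)
b2 stroke→R1  (0-jn J2 has e-setter on 1)
b4 stroke→I1  (J1: bond 0 brought effort, rest push out)

2  (C1, I1 all integral)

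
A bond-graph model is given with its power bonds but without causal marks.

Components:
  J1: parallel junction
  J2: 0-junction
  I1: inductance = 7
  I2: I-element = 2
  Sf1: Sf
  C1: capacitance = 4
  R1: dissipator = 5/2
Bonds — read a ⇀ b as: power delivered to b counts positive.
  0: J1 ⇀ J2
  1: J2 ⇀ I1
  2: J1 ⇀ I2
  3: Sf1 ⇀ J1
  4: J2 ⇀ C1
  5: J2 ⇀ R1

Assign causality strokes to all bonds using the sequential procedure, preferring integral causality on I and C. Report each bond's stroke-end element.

bond 3 |Sf1  (Sf1 (Sf) sets flow on bond)
bond 1 |I1  (prefer integral on I1)
bond 2 |I2  (I2 outputs flow p/I2)
bond 0 |J1  (closing 0-jn rule on J1)
bond 4 |J2  (prefer integral on C1)
bond 5 |R1  (0-jn J2 has e-setter on 4)

b0 stroke→J1
b1 stroke→I1
b2 stroke→I2
b3 stroke→Sf1
b4 stroke→J2
b5 stroke→R1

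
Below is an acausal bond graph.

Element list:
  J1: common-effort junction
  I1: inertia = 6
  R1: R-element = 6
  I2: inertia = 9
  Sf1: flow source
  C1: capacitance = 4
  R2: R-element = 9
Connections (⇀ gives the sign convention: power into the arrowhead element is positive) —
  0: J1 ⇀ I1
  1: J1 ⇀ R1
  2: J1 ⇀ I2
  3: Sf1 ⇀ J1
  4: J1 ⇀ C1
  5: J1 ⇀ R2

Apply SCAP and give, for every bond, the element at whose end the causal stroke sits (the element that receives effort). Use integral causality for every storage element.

bond 0 stroke at I1
bond 1 stroke at R1
bond 2 stroke at I2
bond 3 stroke at Sf1
bond 4 stroke at J1
bond 5 stroke at R2

β3 stroke→Sf1  (Sf1 fixes flow; stroke at Sf1)
β0 stroke→I1  (I1: I, integral causality)
β2 stroke→I2  (prefer integral on I2)
β4 stroke→J1  (C1: C, integral causality)
β1 stroke→R1  (0-jn J1 has e-setter on 4)
β5 stroke→R2  (0-jn J1 has e-setter on 4)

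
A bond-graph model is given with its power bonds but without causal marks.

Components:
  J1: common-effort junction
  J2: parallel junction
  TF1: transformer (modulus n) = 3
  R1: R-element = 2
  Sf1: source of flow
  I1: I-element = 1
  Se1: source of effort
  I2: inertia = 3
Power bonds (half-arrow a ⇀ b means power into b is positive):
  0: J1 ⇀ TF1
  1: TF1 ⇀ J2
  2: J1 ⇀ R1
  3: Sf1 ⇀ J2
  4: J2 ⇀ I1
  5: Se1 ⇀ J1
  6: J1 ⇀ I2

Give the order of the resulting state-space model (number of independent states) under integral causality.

2  (I1, I2 all integral)

bond 3 →Sf1  (Sf1 (Sf) sets flow on bond)
bond 5 →J1  (source Se1 imposes e)
bond 0 →TF1  (common-e at J1 fixed by 5)
bond 2 →R1  (0-jn J1 has e-setter on 5)
bond 6 →I2  (common-e at J1 fixed by 5)
bond 1 →J2  (TF TF1: opposite of bond 0)
bond 4 →I1  (0-jn J2 has e-setter on 1)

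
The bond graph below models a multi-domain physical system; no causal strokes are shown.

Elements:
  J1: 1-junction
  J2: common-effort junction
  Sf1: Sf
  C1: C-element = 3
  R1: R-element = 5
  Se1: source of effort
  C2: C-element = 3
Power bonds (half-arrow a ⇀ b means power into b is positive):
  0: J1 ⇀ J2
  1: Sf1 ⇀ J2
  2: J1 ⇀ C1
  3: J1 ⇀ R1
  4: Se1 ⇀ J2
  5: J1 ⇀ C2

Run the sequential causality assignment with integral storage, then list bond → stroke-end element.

β1 stroke→Sf1  (Sf1: flow source, stroke at near end)
β4 stroke→J2  (Se1 (Se) sets effort on bond)
β0 stroke→J1  (common-e at J2 fixed by 4)
β2 stroke→J1  (C1 outputs effort q/C1)
β5 stroke→J1  (C2 integral (e out))
β3 stroke→R1  (J1 needs exactly one f-in)

β0 |J1
β1 |Sf1
β2 |J1
β3 |R1
β4 |J2
β5 |J1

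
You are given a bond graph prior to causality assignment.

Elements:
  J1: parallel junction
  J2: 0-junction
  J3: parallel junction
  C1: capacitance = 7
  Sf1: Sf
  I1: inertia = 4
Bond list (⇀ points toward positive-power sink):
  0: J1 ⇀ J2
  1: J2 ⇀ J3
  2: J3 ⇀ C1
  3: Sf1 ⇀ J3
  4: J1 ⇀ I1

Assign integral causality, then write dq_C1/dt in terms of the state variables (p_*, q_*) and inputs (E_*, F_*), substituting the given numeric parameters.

β3 stroke→Sf1  (Sf1 (Sf) sets flow on bond)
β2 stroke→J3  (C1 integral (e out))
β1 stroke→J2  (0-jn J3 has e-setter on 2)
β0 stroke→J1  (J2 effort already set via bond 1)
β4 stroke→I1  (J1: bond 0 brought effort, rest push out)

dq_C1/dt = F_Sf1 - p_I1/4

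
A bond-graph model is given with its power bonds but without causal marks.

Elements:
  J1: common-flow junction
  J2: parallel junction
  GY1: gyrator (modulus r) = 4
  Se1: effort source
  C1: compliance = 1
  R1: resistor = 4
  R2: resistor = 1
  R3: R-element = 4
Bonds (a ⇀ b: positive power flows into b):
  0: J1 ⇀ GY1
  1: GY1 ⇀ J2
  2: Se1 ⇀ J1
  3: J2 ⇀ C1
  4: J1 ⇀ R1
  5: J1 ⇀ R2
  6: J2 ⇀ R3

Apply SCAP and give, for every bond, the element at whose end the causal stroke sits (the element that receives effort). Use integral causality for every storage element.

bond 0 |GY1
bond 1 |GY1
bond 2 |J1
bond 3 |J2
bond 4 |J1
bond 5 |J1
bond 6 |R3

#2 →J1  (source Se1 imposes e)
#3 →J2  (C1: C, integral causality)
#1 →GY1  (J2: bond 3 brought effort, rest push out)
#6 →R3  (J2 effort already set via bond 3)
#0 →GY1  (through GY1, causality inverts; strokes same side of GY1)
#4 →J1  (J1 flow already set via bond 0)
#5 →J1  (common-f at J1 fixed by 0)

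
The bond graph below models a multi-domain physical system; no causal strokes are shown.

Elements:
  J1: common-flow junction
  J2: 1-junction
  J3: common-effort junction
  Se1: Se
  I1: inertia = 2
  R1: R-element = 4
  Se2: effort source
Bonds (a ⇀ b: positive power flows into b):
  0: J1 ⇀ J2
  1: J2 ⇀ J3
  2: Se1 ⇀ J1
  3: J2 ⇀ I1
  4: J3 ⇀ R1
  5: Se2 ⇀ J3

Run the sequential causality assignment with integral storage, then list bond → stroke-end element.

β2 →J1  (Se1 fixes effort; stroke away)
β5 →J3  (Se2: effort source, stroke at far end)
β0 →J2  (only one flow-in slot at J1)
β1 →J2  (J3 effort already set via bond 5)
β4 →R1  (common-e at J3 fixed by 5)
β3 →I1  (J2 needs exactly one f-in)

b0 stroke→J2
b1 stroke→J2
b2 stroke→J1
b3 stroke→I1
b4 stroke→R1
b5 stroke→J3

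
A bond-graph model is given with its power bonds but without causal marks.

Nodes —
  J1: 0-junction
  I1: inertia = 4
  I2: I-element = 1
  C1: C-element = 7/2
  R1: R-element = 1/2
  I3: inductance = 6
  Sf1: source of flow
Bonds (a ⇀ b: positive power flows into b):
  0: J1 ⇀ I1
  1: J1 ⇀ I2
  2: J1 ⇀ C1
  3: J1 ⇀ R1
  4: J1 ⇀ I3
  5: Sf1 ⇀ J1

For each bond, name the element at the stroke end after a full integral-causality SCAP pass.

β5 →Sf1  (Sf1 fixes flow; stroke at Sf1)
β0 →I1  (I1 outputs flow p/I1)
β1 →I2  (I2 outputs flow p/I2)
β2 →J1  (prefer integral on C1)
β3 →R1  (J1: bond 2 brought effort, rest push out)
β4 →I3  (common-e at J1 fixed by 2)

b0 stroke→I1
b1 stroke→I2
b2 stroke→J1
b3 stroke→R1
b4 stroke→I3
b5 stroke→Sf1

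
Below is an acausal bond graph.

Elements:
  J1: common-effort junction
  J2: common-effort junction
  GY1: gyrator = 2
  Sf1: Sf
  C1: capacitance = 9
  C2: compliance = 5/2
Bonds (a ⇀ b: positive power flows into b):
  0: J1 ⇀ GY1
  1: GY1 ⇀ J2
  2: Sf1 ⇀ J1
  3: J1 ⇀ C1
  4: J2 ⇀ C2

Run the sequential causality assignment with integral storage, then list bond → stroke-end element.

β0 |GY1
β1 |GY1
β2 |Sf1
β3 |J1
β4 |J2

β2 |Sf1  (Sf1: flow source, stroke at near end)
β3 |J1  (C1 integral (e out))
β0 |GY1  (common-e at J1 fixed by 3)
β1 |GY1  (GY1: gyrator matches bond 0)
β4 |J2  (J2 needs exactly one e-in)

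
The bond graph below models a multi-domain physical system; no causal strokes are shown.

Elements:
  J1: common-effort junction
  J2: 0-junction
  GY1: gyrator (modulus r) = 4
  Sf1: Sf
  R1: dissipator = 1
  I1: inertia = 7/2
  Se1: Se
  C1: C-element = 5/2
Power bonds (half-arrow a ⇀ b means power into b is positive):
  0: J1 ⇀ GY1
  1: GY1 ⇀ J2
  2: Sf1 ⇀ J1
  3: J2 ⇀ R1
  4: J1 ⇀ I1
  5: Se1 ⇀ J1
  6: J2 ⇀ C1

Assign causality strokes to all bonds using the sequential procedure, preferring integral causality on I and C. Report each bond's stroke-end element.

bond 2 →Sf1  (Sf1 fixes flow; stroke at Sf1)
bond 5 →J1  (Se1 (Se) sets effort on bond)
bond 0 →GY1  (0-jn J1 has e-setter on 5)
bond 4 →I1  (common-e at J1 fixed by 5)
bond 1 →GY1  (GY GY1: same side as bond 0)
bond 6 →J2  (C1: C, integral causality)
bond 3 →R1  (J2: bond 6 brought effort, rest push out)

#0 stroke at GY1
#1 stroke at GY1
#2 stroke at Sf1
#3 stroke at R1
#4 stroke at I1
#5 stroke at J1
#6 stroke at J2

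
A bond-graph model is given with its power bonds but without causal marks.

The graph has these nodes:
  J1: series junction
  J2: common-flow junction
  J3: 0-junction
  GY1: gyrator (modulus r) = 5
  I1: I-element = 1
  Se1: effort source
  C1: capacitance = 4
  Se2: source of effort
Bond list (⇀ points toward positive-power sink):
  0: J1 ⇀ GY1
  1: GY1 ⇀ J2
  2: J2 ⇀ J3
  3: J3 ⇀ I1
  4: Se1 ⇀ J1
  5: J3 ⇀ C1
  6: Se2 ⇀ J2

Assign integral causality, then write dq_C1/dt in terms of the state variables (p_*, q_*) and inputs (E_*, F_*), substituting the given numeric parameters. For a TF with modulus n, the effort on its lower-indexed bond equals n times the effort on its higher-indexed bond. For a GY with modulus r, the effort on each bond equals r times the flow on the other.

dq_C1/dt = E_Se1/5 - p_I1

#4 stroke at J1  (Se1 fixes effort; stroke away)
#6 stroke at J2  (Se2: effort source, stroke at far end)
#0 stroke at GY1  (closing 1-jn rule on J1)
#1 stroke at GY1  (through GY1, causality inverts; strokes same side of GY1)
#2 stroke at J2  (J2 flow already set via bond 1)
#3 stroke at I1  (I1 outputs flow p/I1)
#5 stroke at J3  (J3: last free bond brings effort in)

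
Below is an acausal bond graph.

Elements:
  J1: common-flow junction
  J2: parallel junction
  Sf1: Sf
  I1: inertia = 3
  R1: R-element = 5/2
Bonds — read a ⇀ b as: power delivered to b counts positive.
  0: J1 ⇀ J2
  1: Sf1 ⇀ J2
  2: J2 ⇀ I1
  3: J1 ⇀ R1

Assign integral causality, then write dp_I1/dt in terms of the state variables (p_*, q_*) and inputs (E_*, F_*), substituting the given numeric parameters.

bond 1 stroke at Sf1  (Sf1 (Sf) sets flow on bond)
bond 2 stroke at I1  (I1 integral (f out))
bond 0 stroke at J2  (J2: last free bond brings effort in)
bond 3 stroke at J1  (J1: bond 0 brought flow, rest push out)

dp_I1/dt = 5*F_Sf1/2 - 5*p_I1/6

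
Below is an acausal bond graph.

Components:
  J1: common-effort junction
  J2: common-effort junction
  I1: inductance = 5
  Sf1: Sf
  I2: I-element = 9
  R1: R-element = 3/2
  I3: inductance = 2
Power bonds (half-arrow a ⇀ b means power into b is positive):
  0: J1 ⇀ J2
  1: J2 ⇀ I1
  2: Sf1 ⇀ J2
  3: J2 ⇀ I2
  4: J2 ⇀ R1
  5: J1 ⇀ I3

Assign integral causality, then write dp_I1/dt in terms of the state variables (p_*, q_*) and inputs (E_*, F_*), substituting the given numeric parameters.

b2 →Sf1  (Sf1: flow source, stroke at near end)
b1 →I1  (I1 outputs flow p/I1)
b3 →I2  (I2 outputs flow p/I2)
b5 →I3  (prefer integral on I3)
b0 →J1  (J1 needs exactly one e-in)
b4 →J2  (J2: last free bond brings effort in)

dp_I1/dt = 3*F_Sf1/2 - 3*p_I1/10 - p_I2/6 - 3*p_I3/4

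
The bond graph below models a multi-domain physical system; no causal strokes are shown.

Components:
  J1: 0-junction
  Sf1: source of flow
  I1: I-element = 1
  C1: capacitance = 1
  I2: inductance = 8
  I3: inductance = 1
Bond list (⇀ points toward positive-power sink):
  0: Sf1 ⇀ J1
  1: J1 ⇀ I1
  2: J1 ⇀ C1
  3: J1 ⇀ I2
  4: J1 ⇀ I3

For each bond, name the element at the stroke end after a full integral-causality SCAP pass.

bond 0 stroke→Sf1  (Sf1 fixes flow; stroke at Sf1)
bond 1 stroke→I1  (I1: I, integral causality)
bond 2 stroke→J1  (prefer integral on C1)
bond 3 stroke→I2  (J1: bond 2 brought effort, rest push out)
bond 4 stroke→I3  (J1 effort already set via bond 2)

β0 stroke at Sf1
β1 stroke at I1
β2 stroke at J1
β3 stroke at I2
β4 stroke at I3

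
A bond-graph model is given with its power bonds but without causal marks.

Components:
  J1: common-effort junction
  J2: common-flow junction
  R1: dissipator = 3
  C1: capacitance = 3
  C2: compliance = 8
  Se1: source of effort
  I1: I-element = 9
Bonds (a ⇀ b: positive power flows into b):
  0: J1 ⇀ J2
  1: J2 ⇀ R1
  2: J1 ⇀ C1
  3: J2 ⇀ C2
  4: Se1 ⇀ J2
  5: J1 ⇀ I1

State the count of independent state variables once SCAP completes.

b4 →J2  (source Se1 imposes e)
b2 →J1  (C1 integral (e out))
b0 →J2  (J1 effort already set via bond 2)
b5 →I1  (J1 effort already set via bond 2)
b3 →J2  (C2 outputs effort q/C2)
b1 →R1  (only one flow-in slot at J2)

3  (C1, C2, I1 all integral)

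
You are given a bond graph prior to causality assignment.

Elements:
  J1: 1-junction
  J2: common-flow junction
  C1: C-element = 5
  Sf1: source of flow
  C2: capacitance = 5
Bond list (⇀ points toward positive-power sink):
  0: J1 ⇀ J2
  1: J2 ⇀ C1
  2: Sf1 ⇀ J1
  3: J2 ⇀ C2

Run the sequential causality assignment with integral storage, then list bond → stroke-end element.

bond 2 stroke→Sf1  (Sf1 fixes flow; stroke at Sf1)
bond 0 stroke→J1  (common-f at J1 fixed by 2)
bond 1 stroke→J2  (J2 flow already set via bond 0)
bond 3 stroke→J2  (common-f at J2 fixed by 0)

b0 stroke at J1
b1 stroke at J2
b2 stroke at Sf1
b3 stroke at J2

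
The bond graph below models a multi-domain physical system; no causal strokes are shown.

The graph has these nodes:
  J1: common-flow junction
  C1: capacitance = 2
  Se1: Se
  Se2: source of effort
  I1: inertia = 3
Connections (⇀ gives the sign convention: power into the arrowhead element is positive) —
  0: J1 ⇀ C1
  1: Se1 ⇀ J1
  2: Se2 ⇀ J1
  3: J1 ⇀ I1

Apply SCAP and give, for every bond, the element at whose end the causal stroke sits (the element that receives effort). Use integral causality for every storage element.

bond 0 |J1
bond 1 |J1
bond 2 |J1
bond 3 |I1

β1 stroke→J1  (source Se1 imposes e)
β2 stroke→J1  (source Se2 imposes e)
β0 stroke→J1  (C1: C, integral causality)
β3 stroke→I1  (only one flow-in slot at J1)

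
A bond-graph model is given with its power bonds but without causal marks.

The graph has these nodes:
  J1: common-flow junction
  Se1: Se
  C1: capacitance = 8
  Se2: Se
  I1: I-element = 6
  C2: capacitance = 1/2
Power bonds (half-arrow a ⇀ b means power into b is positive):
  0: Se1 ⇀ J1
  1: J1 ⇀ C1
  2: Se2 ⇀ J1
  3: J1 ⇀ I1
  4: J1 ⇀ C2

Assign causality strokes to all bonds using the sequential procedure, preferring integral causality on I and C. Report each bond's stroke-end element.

β0 →J1  (Se1: effort source, stroke at far end)
β2 →J1  (source Se2 imposes e)
β1 →J1  (C1: C, integral causality)
β3 →I1  (I1 outputs flow p/I1)
β4 →J1  (1-jn J1 has f-setter on 3)

bond 0 |J1
bond 1 |J1
bond 2 |J1
bond 3 |I1
bond 4 |J1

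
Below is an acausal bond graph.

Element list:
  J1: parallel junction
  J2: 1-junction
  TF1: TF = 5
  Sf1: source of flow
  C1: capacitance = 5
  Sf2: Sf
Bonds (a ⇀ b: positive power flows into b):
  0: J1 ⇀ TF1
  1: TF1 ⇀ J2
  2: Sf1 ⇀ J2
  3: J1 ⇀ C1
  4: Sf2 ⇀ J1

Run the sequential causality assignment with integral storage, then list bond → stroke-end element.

β2 stroke→Sf1  (source Sf1 imposes f)
β4 stroke→Sf2  (Sf2 (Sf) sets flow on bond)
β1 stroke→J2  (J2: bond 2 brought flow, rest push out)
β0 stroke→TF1  (TF TF1: opposite of bond 1)
β3 stroke→J1  (J1 needs exactly one e-in)

β0 →TF1
β1 →J2
β2 →Sf1
β3 →J1
β4 →Sf2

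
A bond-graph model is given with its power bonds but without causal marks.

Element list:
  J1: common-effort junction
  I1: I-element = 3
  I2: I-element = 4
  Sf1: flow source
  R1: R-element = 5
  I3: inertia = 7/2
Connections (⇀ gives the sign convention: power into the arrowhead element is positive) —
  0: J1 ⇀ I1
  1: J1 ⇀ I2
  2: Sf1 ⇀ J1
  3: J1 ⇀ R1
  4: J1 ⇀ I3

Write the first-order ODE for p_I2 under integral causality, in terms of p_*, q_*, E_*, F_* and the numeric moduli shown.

dp_I2/dt = 5*F_Sf1 - 5*p_I1/3 - 5*p_I2/4 - 10*p_I3/7

bond 2 stroke at Sf1  (source Sf1 imposes f)
bond 0 stroke at I1  (I1 integral (f out))
bond 1 stroke at I2  (prefer integral on I2)
bond 4 stroke at I3  (I3 integral (f out))
bond 3 stroke at J1  (J1 needs exactly one e-in)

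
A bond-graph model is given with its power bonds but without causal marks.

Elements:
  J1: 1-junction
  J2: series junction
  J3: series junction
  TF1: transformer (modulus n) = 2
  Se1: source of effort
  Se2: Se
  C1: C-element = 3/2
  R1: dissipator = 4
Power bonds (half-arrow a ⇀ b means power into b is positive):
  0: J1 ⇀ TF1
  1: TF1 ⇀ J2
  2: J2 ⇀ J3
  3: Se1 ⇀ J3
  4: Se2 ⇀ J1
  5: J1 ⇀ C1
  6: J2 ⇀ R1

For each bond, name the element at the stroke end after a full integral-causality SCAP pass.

#0 stroke→TF1
#1 stroke→J2
#2 stroke→J2
#3 stroke→J3
#4 stroke→J1
#5 stroke→J1
#6 stroke→R1

β3 stroke→J3  (Se1: effort source, stroke at far end)
β4 stroke→J1  (source Se2 imposes e)
β2 stroke→J2  (J3 needs exactly one f-in)
β5 stroke→J1  (prefer integral on C1)
β0 stroke→TF1  (J1: last free bond brings flow in)
β1 stroke→J2  (TF TF1: opposite of bond 0)
β6 stroke→R1  (closing 1-jn rule on J2)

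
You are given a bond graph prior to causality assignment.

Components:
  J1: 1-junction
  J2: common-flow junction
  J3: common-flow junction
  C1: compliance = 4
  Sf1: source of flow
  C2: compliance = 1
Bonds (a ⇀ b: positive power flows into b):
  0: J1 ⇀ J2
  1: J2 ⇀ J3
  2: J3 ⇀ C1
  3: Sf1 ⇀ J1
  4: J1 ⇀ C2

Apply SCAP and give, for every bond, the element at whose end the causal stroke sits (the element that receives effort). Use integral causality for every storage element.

β0 stroke at J1
β1 stroke at J2
β2 stroke at J3
β3 stroke at Sf1
β4 stroke at J1

β3 →Sf1  (source Sf1 imposes f)
β0 →J1  (common-f at J1 fixed by 3)
β4 →J1  (J1 flow already set via bond 3)
β1 →J2  (1-jn J2 has f-setter on 0)
β2 →J3  (1-jn J3 has f-setter on 1)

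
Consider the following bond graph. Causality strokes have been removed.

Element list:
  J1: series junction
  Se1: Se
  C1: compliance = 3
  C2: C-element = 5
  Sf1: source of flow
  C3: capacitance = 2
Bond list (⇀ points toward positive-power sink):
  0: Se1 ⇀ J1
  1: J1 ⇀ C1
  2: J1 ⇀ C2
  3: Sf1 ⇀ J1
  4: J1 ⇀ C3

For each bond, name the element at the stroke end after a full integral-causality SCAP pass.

b0 →J1  (Se1: effort source, stroke at far end)
b3 →Sf1  (Sf1 fixes flow; stroke at Sf1)
b1 →J1  (1-jn J1 has f-setter on 3)
b2 →J1  (J1 flow already set via bond 3)
b4 →J1  (J1: bond 3 brought flow, rest push out)

β0 stroke→J1
β1 stroke→J1
β2 stroke→J1
β3 stroke→Sf1
β4 stroke→J1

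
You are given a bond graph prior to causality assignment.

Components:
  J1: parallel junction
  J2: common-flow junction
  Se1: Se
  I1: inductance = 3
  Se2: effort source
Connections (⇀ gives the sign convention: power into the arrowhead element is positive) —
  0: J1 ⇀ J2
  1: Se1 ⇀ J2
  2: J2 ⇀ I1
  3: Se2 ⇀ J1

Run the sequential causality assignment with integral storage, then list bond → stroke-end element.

#1 →J2  (Se1: effort source, stroke at far end)
#3 →J1  (Se2: effort source, stroke at far end)
#0 →J2  (J1 effort already set via bond 3)
#2 →I1  (J2: last free bond brings flow in)

β0 →J2
β1 →J2
β2 →I1
β3 →J1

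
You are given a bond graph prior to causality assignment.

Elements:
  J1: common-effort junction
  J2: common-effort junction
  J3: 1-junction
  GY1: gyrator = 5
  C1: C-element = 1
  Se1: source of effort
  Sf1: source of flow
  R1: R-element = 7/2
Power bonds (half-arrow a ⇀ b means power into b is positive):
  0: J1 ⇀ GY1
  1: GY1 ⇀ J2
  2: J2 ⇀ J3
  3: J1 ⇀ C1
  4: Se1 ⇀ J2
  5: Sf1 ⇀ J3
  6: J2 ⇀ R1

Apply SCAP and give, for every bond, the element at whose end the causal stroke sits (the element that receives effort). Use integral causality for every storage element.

#0 stroke→GY1
#1 stroke→GY1
#2 stroke→J3
#3 stroke→J1
#4 stroke→J2
#5 stroke→Sf1
#6 stroke→R1

β4 stroke at J2  (Se1: effort source, stroke at far end)
β5 stroke at Sf1  (Sf1 fixes flow; stroke at Sf1)
β1 stroke at GY1  (0-jn J2 has e-setter on 4)
β2 stroke at J3  (J2 effort already set via bond 4)
β6 stroke at R1  (J2 effort already set via bond 4)
β0 stroke at GY1  (GY GY1: same side as bond 1)
β3 stroke at J1  (J1 needs exactly one e-in)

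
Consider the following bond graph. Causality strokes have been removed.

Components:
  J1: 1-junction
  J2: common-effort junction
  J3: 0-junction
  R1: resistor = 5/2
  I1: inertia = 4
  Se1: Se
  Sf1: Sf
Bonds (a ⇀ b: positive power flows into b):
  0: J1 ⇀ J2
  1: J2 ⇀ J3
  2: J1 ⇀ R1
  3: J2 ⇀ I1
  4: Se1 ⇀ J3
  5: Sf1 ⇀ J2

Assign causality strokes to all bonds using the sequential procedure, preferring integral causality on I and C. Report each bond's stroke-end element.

β4 stroke at J3  (Se1 (Se) sets effort on bond)
β5 stroke at Sf1  (Sf1: flow source, stroke at near end)
β1 stroke at J2  (J3: bond 4 brought effort, rest push out)
β0 stroke at J1  (J2: bond 1 brought effort, rest push out)
β3 stroke at I1  (J2: bond 1 brought effort, rest push out)
β2 stroke at R1  (J1: last free bond brings flow in)

β0 stroke at J1
β1 stroke at J2
β2 stroke at R1
β3 stroke at I1
β4 stroke at J3
β5 stroke at Sf1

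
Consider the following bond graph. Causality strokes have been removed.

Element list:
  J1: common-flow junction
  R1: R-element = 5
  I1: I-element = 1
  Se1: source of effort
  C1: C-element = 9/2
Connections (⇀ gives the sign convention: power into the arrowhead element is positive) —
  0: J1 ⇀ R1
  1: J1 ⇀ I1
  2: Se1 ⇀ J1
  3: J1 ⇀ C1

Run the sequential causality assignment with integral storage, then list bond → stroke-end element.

β0 stroke→J1
β1 stroke→I1
β2 stroke→J1
β3 stroke→J1

#2 →J1  (Se1 fixes effort; stroke away)
#1 →I1  (I1 integral (f out))
#0 →J1  (common-f at J1 fixed by 1)
#3 →J1  (J1 flow already set via bond 1)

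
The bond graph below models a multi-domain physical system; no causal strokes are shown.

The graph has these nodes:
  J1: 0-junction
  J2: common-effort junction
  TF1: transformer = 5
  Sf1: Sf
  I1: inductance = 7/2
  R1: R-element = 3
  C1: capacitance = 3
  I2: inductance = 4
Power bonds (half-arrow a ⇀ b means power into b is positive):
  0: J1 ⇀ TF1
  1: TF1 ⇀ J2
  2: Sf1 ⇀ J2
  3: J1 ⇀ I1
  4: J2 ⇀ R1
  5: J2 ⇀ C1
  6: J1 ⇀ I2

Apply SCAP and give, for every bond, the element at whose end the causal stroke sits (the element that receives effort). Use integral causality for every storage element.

#2 stroke→Sf1  (Sf1 (Sf) sets flow on bond)
#3 stroke→I1  (I1 outputs flow p/I1)
#5 stroke→J2  (C1: C, integral causality)
#1 stroke→TF1  (common-e at J2 fixed by 5)
#4 stroke→R1  (common-e at J2 fixed by 5)
#0 stroke→J1  (through TF1, causality passes straight; one stroke at TF1)
#6 stroke→I2  (common-e at J1 fixed by 0)

#0 |J1
#1 |TF1
#2 |Sf1
#3 |I1
#4 |R1
#5 |J2
#6 |I2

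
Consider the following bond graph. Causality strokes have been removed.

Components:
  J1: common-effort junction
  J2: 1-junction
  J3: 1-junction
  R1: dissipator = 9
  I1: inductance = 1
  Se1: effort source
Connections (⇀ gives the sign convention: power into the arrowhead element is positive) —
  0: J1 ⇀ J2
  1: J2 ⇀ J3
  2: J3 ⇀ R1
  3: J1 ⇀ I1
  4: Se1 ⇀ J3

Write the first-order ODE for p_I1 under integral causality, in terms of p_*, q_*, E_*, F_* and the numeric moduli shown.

dp_I1/dt = -E_Se1 - 9*p_I1

#4 →J3  (Se1 (Se) sets effort on bond)
#3 →I1  (I1 integral (f out))
#0 →J1  (J1: last free bond brings effort in)
#1 →J2  (1-jn J2 has f-setter on 0)
#2 →J3  (1-jn J3 has f-setter on 1)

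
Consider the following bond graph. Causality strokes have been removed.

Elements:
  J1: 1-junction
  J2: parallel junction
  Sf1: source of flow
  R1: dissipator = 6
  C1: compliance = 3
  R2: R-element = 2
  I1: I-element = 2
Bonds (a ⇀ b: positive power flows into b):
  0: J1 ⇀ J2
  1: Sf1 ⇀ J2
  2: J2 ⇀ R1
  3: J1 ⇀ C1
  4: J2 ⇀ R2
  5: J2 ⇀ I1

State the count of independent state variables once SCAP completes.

#1 →Sf1  (Sf1: flow source, stroke at near end)
#3 →J1  (C1 integral (e out))
#0 →J2  (J1: last free bond brings flow in)
#2 →R1  (common-e at J2 fixed by 0)
#4 →R2  (0-jn J2 has e-setter on 0)
#5 →I1  (0-jn J2 has e-setter on 0)

2  (C1, I1 all integral)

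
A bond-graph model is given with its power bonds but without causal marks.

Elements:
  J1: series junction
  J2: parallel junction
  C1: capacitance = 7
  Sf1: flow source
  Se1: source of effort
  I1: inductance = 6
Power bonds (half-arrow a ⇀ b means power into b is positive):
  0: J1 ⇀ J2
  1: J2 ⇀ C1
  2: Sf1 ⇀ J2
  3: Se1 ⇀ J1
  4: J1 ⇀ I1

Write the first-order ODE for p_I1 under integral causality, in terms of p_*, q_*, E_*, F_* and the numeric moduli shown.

β2 stroke→Sf1  (Sf1: flow source, stroke at near end)
β3 stroke→J1  (Se1 fixes effort; stroke away)
β1 stroke→J2  (C1 outputs effort q/C1)
β0 stroke→J1  (0-jn J2 has e-setter on 1)
β4 stroke→I1  (J1: last free bond brings flow in)

dp_I1/dt = E_Se1 - q_C1/7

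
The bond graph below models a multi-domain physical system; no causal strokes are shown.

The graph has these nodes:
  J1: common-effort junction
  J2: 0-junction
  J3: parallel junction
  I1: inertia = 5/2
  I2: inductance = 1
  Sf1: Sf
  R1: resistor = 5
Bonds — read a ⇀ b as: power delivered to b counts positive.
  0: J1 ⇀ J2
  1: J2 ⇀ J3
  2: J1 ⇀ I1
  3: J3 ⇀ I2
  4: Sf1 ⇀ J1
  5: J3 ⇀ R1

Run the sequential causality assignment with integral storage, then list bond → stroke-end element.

b0 stroke→J1
b1 stroke→J2
b2 stroke→I1
b3 stroke→I2
b4 stroke→Sf1
b5 stroke→J3

β4 stroke→Sf1  (Sf1 fixes flow; stroke at Sf1)
β2 stroke→I1  (prefer integral on I1)
β0 stroke→J1  (closing 0-jn rule on J1)
β1 stroke→J2  (only one effort-in slot at J2)
β3 stroke→I2  (prefer integral on I2)
β5 stroke→J3  (closing 0-jn rule on J3)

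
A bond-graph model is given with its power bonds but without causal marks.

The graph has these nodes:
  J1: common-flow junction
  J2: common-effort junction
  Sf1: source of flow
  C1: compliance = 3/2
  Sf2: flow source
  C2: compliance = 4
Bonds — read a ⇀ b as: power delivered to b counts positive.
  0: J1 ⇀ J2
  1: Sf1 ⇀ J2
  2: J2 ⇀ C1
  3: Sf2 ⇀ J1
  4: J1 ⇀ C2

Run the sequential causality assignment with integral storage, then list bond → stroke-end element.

b1 stroke→Sf1  (Sf1: flow source, stroke at near end)
b3 stroke→Sf2  (Sf2 (Sf) sets flow on bond)
b0 stroke→J1  (common-f at J1 fixed by 3)
b4 stroke→J1  (common-f at J1 fixed by 3)
b2 stroke→J2  (closing 0-jn rule on J2)

b0 →J1
b1 →Sf1
b2 →J2
b3 →Sf2
b4 →J1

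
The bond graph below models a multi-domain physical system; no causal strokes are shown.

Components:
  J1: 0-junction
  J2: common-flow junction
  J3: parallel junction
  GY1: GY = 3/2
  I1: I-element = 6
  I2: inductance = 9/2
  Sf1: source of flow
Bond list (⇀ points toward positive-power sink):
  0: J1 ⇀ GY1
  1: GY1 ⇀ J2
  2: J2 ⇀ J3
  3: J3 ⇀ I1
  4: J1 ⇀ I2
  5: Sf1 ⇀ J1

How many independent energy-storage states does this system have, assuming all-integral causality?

b5 |Sf1  (Sf1 fixes flow; stroke at Sf1)
b3 |I1  (I1 integral (f out))
b2 |J3  (J3: last free bond brings effort in)
b1 |J2  (J2 flow already set via bond 2)
b0 |J1  (GY1: gyrator matches bond 1)
b4 |I2  (common-e at J1 fixed by 0)

2  (I1, I2 all integral)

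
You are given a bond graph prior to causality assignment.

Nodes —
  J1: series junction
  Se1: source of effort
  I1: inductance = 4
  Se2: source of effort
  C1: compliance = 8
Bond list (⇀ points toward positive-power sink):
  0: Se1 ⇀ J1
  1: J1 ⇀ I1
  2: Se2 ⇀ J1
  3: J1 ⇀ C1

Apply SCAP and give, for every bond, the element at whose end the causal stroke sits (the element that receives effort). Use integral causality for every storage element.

β0 |J1  (Se1 fixes effort; stroke away)
β2 |J1  (source Se2 imposes e)
β1 |I1  (I1 outputs flow p/I1)
β3 |J1  (J1 flow already set via bond 1)

bond 0 |J1
bond 1 |I1
bond 2 |J1
bond 3 |J1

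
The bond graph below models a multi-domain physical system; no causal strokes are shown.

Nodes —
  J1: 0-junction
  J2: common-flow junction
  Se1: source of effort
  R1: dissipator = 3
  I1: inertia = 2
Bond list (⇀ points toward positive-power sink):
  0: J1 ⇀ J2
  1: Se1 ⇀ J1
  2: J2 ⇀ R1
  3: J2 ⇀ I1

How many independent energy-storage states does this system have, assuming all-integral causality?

b1 |J1  (Se1 fixes effort; stroke away)
b0 |J2  (J1 effort already set via bond 1)
b3 |I1  (I1: I, integral causality)
b2 |J2  (1-jn J2 has f-setter on 3)

1  (I1 all integral)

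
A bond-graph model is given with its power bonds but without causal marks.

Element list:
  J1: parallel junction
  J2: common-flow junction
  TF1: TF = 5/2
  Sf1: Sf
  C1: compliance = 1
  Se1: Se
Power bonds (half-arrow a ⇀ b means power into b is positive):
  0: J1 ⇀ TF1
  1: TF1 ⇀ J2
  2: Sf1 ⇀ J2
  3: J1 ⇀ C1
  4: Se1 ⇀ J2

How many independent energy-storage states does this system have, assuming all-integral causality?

bond 2 stroke at Sf1  (Sf1 fixes flow; stroke at Sf1)
bond 4 stroke at J2  (Se1 (Se) sets effort on bond)
bond 1 stroke at J2  (common-f at J2 fixed by 2)
bond 0 stroke at TF1  (TF1: transformer flips bond 1)
bond 3 stroke at J1  (closing 0-jn rule on J1)

1  (C1 all integral)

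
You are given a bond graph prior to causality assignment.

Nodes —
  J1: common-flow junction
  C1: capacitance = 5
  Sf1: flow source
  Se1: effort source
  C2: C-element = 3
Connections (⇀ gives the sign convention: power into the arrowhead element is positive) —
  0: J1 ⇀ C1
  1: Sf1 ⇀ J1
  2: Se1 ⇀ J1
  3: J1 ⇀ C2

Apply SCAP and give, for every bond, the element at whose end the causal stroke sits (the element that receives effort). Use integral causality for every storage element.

b1 stroke→Sf1  (Sf1 (Sf) sets flow on bond)
b2 stroke→J1  (Se1: effort source, stroke at far end)
b0 stroke→J1  (1-jn J1 has f-setter on 1)
b3 stroke→J1  (1-jn J1 has f-setter on 1)

bond 0 →J1
bond 1 →Sf1
bond 2 →J1
bond 3 →J1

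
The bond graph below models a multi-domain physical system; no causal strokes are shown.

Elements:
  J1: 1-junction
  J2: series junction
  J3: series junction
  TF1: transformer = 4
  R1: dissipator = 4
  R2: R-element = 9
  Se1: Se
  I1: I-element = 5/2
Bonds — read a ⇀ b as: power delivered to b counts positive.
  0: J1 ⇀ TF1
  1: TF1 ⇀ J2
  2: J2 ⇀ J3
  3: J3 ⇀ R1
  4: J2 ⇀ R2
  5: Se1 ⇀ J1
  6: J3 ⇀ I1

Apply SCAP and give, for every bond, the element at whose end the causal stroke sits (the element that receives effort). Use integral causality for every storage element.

β0 →TF1
β1 →J2
β2 →J3
β3 →J3
β4 →J2
β5 →J1
β6 →I1

bond 5 |J1  (Se1 fixes effort; stroke away)
bond 0 |TF1  (J1: last free bond brings flow in)
bond 1 |J2  (through TF1, causality passes straight; one stroke at TF1)
bond 6 |I1  (I1: I, integral causality)
bond 2 |J3  (common-f at J3 fixed by 6)
bond 3 |J3  (common-f at J3 fixed by 6)
bond 4 |J2  (J2: bond 2 brought flow, rest push out)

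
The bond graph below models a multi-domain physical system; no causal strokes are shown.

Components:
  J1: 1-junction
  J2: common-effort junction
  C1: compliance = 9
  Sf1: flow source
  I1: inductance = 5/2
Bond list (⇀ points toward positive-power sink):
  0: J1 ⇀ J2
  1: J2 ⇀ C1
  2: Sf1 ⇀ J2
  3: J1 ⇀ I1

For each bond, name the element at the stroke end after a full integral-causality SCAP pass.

#0 stroke→J1
#1 stroke→J2
#2 stroke→Sf1
#3 stroke→I1

#2 stroke→Sf1  (Sf1 fixes flow; stroke at Sf1)
#1 stroke→J2  (C1 outputs effort q/C1)
#0 stroke→J1  (J2: bond 1 brought effort, rest push out)
#3 stroke→I1  (J1 needs exactly one f-in)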